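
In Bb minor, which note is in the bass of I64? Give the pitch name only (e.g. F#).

F

I in Bb minor has root Bb; the chord is Bb-D-F.
The figure 64 means second inversion — the fifth is in the bass.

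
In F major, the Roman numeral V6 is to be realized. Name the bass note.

V in F major has root C; the chord is C-E-G.
The figure 6 means first inversion — the third is in the bass.

E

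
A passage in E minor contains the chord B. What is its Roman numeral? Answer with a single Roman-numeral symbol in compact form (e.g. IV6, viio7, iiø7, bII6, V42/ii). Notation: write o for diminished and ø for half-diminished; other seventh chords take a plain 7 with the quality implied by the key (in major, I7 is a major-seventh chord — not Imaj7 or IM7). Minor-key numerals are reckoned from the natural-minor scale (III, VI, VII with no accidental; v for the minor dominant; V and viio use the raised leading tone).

V

The pitches B-D#-F# form a major triad rooted on B.
In E minor, B is the dominant; the diatonic major triad there is V.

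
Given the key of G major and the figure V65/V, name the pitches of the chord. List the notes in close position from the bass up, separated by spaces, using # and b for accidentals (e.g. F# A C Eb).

C# E G A

The slash means an applied dominant: we want the dominant of V. In G major, V is D major, and its dominant is built on A.
Building a dominant seventh chord on A gives A-C#-E-G.
The figured bass 65 indicates first inversion, placing the third (C#) in the bass: C#-E-G-A.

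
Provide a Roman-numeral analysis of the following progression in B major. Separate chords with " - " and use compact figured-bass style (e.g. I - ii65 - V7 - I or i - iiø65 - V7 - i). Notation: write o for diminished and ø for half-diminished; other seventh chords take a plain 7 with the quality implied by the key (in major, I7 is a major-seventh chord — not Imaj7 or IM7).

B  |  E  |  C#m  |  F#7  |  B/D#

I - IV - ii - V7 - I6

B: root B is the tonic; major triad there is I.
E: major triad on E = scale degree 4 → IV.
C#m: minor triad on C# = scale degree 2 → ii.
F#7: root F# is the dominant; dominant seventh chord there is V7.
B/D#: major triad on B = scale degree 1 → I6.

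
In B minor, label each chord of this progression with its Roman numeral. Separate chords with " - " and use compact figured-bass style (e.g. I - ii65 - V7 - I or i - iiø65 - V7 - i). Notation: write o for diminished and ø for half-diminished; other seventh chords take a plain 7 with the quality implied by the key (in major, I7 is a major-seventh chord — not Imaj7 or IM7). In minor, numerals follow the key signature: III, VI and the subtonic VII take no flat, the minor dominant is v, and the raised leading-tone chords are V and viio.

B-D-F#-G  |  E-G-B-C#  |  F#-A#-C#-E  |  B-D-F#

VI65 - iiø65 - V7 - i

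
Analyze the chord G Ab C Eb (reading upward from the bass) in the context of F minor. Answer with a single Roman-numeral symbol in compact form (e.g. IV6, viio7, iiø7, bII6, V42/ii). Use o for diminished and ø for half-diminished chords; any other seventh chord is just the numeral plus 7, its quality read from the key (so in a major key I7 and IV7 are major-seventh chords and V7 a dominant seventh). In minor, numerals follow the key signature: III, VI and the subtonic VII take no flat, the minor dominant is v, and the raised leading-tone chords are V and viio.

III42

Stacked in thirds the chord is Ab-C-Eb-G: a major seventh chord on Ab.
Ab is scale degree 3 in F minor, and a major seventh chord on that degree is written III7.
With G in the bass the chord is in third inversion, so the figured bass is 42.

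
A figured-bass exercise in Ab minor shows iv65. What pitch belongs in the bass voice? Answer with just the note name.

iv in Ab minor has root Db; the chord is Db-Fb-Ab-Cb.
The figure 65 means first inversion — the third is in the bass.

Fb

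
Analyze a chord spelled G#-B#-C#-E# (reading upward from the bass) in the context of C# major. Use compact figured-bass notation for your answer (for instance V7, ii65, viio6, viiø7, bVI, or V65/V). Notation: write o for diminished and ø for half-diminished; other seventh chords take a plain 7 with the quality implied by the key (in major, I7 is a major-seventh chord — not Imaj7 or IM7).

I43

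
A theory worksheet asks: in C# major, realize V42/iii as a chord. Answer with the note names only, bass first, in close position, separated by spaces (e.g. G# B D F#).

A# B# D## F##

V42/iii is a secondary dominant — the dominant seventh of iii. iii in C# major is E#, so the applied chord's root is B#, a perfect fifth above.
Building a dominant seventh chord on B# gives B#-D##-F##-A#.
The figured bass 42 indicates third inversion, placing the seventh (A#) in the bass: A#-B#-D##-F##.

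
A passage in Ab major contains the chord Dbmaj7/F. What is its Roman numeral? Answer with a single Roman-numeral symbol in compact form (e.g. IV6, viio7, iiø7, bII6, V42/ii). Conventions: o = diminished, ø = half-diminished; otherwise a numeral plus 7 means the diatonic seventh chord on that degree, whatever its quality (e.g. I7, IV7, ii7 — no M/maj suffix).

IV65

The pitches Db-F-Ab-C form a major seventh chord rooted on Db.
Db is scale degree 4 in Ab major, and a major seventh chord on that degree is written IV7.
With F in the bass the chord is in first inversion, so the figured bass is 65.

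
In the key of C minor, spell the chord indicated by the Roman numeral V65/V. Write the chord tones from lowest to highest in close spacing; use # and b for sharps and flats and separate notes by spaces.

The slash means an applied dominant: we want the dominant of V. In C minor, V is G major, and its dominant is built on D.
Building a dominant seventh chord on D gives D-F#-A-C.
The figured bass 65 indicates first inversion, placing the third (F#) in the bass: F#-A-C-D.

F# A C D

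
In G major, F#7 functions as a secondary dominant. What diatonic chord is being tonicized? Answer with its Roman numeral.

The chord is a dominant seventh chord on F#.
A dominant resolves down a perfect fifth: F# → B. In G major, B is scale degree 3, i.e. iii.

iii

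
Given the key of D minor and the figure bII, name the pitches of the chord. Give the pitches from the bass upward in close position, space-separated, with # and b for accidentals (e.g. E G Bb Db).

bII is the Neapolitan chord — a major triad on the lowered second degree. In D minor that root is Eb.
So the chord is Eb-G-Bb.

Eb G Bb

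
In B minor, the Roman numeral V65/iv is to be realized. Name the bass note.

D#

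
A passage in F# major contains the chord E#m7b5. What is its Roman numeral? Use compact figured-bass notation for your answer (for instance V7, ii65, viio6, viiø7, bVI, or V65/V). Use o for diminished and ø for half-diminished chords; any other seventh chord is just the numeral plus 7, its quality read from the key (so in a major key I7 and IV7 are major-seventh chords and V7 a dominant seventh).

viiø7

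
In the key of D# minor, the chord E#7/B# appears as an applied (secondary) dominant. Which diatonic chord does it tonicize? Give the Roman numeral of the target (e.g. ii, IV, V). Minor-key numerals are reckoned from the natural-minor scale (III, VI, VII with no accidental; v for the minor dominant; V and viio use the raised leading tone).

The chord is a dominant seventh chord on E#.
A dominant resolves down a perfect fifth: E# → A#. In D# minor, A# is scale degree 5, i.e. V.

V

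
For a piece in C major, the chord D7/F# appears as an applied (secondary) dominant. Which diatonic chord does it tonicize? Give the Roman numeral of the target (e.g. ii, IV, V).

The chord is a dominant seventh chord on D.
A dominant resolves down a perfect fifth: D → G. In C major, G is scale degree 5, i.e. V.

V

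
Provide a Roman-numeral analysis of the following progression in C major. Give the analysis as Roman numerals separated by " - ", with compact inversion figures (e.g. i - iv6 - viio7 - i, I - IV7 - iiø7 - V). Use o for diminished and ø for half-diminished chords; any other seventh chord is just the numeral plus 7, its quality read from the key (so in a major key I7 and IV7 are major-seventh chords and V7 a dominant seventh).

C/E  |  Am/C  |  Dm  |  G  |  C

I6 - vi6 - ii - V - I

C/E: major triad on C = scale degree 1 → I6.
Am/C has root A, degree 6 in C major, so vi6.
Dm: minor triad on D = scale degree 2 → ii.
G: root G is the dominant; major triad there is V.
C: major triad on C = scale degree 1 → I.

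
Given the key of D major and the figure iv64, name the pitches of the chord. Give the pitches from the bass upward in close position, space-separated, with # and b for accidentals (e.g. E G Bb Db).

D G Bb

iv64 is the minor subdominant, borrowed from the parallel minor. In D major that root is G.
So the chord is G-Bb-D, a minor triad.
With the 64 figure the chord is in second inversion; from the bass D upward in close position it reads D-G-Bb.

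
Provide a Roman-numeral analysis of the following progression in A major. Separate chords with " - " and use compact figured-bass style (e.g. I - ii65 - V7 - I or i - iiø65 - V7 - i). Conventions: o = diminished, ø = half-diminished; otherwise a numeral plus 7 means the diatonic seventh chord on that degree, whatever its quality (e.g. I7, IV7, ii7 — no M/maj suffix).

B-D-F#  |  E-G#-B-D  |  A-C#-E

ii - V7 - I

B-D-F# has root B, degree 2 in A major, so ii.
E-G#-B-D: dominant seventh chord on E = scale degree 5 → V7.
A-C#-E has root A, degree 1 in A major, so I.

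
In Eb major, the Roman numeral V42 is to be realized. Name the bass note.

V in Eb major has root Bb; the chord is Bb-D-F-Ab.
The figure 42 means third inversion — the seventh is in the bass.

Ab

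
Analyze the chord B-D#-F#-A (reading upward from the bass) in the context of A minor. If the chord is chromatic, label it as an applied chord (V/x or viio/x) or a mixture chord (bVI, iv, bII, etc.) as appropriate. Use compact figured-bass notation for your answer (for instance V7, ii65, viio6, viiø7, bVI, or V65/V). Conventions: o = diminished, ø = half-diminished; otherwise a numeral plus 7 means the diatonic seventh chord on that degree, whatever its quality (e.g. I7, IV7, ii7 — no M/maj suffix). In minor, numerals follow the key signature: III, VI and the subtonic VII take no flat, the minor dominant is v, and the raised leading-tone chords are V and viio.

V7/V

Stacked in thirds the chord is B-D#-F#-A: a dominant seventh chord on B.
B is not a diatonic chord root with this quality in A minor, but it lies a perfect fifth above E (V), so the chord functions as an applied dominant of V.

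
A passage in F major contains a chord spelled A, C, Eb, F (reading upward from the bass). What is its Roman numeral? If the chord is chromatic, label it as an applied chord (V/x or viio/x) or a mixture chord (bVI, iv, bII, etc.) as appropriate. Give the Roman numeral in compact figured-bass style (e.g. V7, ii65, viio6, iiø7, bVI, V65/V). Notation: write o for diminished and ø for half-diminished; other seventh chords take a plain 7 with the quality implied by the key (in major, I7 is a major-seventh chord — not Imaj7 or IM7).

V65/IV

The pitches F-A-C-Eb form a dominant seventh chord rooted on F.
F is not a diatonic chord root with this quality in F major, but it lies a perfect fifth above Bb (IV), so the chord functions as an applied dominant of IV.
With A in the bass the chord is in first inversion, so the figured bass is 65.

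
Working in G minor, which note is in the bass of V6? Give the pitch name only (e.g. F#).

F#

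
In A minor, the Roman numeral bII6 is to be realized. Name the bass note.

bII in A minor has root Bb; the chord is Bb-D-F.
The figure 6 means first inversion — the third is in the bass.

D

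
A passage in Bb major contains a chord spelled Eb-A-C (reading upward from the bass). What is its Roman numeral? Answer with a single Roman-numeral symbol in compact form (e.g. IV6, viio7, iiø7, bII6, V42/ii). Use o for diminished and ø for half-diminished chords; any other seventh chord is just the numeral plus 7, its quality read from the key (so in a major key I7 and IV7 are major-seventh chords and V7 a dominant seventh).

viio64

Stacked in thirds the chord is A-C-Eb: a diminished triad on A.
In Bb major, A is the leading tone; the diatonic diminished triad there is viio.
With Eb in the bass the chord is in second inversion, so the figured bass is 64.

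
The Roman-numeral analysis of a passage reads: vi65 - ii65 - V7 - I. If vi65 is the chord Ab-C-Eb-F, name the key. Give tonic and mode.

Ab major

vi65 is given as Ab-C-Eb-F — a minor seventh chord with root F.
If F is scale degree 6 and the mode makes that degree carry a minor seventh chord, the tonic is Ab and the mode is major.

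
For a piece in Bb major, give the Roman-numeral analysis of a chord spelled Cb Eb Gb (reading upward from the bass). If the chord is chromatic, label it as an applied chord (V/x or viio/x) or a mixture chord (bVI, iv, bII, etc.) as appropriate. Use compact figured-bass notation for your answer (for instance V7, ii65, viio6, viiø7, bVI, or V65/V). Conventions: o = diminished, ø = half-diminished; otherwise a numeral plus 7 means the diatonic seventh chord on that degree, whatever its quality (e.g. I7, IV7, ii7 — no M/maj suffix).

bII

The pitches Cb-Eb-Gb form a major triad rooted on Cb.
Cb is the lowered second degree of Bb major (diatonic 2 would be C). This is the Neapolitan chord — a major triad on the lowered second degree.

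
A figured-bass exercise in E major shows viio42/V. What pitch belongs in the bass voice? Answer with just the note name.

G

The applied chord viio42/V is rooted on A#: A#-C#-E-G.
The figure 42 means third inversion — the seventh is in the bass.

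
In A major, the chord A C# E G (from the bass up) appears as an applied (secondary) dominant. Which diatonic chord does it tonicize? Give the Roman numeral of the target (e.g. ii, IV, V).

IV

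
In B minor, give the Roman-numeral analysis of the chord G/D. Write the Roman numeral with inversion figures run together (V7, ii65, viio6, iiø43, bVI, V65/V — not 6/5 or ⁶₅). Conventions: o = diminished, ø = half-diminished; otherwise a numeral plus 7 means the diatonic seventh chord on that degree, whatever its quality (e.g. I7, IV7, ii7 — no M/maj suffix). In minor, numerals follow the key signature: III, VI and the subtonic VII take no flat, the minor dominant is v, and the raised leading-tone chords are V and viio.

The pitches G-B-D form a major triad rooted on G.
In B minor, G is the submediant; the diatonic major triad there is VI.
With D in the bass the chord is in second inversion, so the figured bass is 64.

VI64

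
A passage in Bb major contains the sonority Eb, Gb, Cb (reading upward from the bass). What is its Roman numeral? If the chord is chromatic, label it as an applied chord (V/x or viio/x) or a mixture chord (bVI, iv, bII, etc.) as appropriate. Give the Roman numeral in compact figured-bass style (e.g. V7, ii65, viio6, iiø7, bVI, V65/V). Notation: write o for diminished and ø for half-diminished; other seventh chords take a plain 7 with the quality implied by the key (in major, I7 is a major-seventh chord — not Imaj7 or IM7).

bII6

Stacked in thirds the chord is Cb-Eb-Gb: a major triad on Cb.
Cb is the lowered second degree of Bb major (diatonic 2 would be C). This is the Neapolitan sixth — a major triad on the lowered second degree, here in its customary first inversion.
With Eb in the bass the chord is in first inversion, so the figured bass is 6.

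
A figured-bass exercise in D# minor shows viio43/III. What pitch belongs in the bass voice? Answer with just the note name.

B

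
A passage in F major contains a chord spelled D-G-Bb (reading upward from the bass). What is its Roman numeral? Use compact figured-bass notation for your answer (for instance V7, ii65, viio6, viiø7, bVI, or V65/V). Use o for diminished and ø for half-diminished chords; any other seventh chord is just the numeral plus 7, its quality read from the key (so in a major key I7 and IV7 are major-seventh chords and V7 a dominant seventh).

ii64

The pitches G-Bb-D form a minor triad rooted on G.
G is scale degree 2 in F major, and a minor triad on that degree is written ii.
With D in the bass the chord is in second inversion, so the figured bass is 64.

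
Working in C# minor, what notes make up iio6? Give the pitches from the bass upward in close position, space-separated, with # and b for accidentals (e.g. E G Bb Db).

The numeral's case and figure indicate a diminished triad. In C# minor its root, scale degree 2, is D#.
That chord is spelled D#-F#-A.
The figured bass 6 indicates first inversion, placing the third (F#) in the bass: F#-A-D#.

F# A D#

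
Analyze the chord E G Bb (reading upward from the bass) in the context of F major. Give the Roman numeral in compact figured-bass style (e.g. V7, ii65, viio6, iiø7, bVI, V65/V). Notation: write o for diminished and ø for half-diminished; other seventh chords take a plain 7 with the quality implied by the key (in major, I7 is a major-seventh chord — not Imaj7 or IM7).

viio

The pitches E-G-Bb form a diminished triad rooted on E.
In F major, E is the leading tone; the diatonic diminished triad there is viio.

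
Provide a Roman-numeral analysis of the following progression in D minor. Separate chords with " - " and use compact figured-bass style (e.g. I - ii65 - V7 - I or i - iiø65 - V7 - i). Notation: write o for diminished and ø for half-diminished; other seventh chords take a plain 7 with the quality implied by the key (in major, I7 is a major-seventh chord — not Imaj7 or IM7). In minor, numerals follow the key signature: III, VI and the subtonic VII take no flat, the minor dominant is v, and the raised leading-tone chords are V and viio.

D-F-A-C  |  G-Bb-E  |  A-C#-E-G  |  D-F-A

D-F-A-C has root D, degree 1 in D minor, so i7.
G-Bb-E: root E is the supertonic; diminished triad there is iio6.
A-C#-E-G has root A, degree 5 in D minor, so V7.
D-F-A: minor triad on D = scale degree 1 → i.

i7 - iio6 - V7 - i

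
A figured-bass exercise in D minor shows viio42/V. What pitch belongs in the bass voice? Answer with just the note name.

The applied chord viio42/V is rooted on G#: G#-B-D-F.
The figure 42 means third inversion — the seventh is in the bass.

F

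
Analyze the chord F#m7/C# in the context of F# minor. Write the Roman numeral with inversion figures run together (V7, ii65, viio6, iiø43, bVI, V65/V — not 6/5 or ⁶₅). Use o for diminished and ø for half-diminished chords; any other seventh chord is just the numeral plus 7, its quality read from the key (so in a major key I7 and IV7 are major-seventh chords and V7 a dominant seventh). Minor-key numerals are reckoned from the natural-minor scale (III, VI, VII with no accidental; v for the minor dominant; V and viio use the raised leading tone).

i43

The pitches F#-A-C#-E form a minor seventh chord rooted on F#.
F# is scale degree 1 in F# minor, and a minor seventh chord on that degree is written i7.
With C# in the bass the chord is in second inversion, so the figured bass is 43.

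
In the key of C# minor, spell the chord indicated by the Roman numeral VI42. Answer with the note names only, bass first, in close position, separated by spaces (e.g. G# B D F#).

G# A C# E

In C# minor, scale degree 6 is A, and the diatonic chord built there is a major seventh chord.
That chord is spelled A-C#-E-G#.
With the 42 figure the chord is in third inversion; from the bass G# upward in close position it reads G#-A-C#-E.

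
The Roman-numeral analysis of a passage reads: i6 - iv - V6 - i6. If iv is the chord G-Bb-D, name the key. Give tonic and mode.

The anchor chord is a minor triad on G, labeled iv.
iv on G implies G is the subdominant; that puts the tonic at D, and the lowercase numeral fits minor mode.

D minor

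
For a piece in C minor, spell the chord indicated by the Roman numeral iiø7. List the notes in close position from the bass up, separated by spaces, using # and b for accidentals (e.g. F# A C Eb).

In C minor, the second degree is D, and the diatonic chord built there is a half-diminished seventh chord.
That chord is spelled D-F-Ab-C.

D F Ab C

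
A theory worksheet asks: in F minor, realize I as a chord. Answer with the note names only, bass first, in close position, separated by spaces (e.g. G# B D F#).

F A C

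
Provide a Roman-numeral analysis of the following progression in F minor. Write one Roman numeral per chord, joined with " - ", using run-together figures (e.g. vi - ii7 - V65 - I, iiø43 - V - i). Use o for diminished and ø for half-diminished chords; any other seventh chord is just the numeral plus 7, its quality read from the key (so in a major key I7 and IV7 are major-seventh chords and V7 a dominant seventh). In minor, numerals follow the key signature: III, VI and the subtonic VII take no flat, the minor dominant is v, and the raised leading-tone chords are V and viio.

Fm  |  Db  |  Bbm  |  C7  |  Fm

Fm: root F is the tonic; minor triad there is i.
Db: major triad on Db = scale degree 6 → VI.
Bbm has root Bb, degree 4 in F minor, so iv.
C7 has root C, degree 5 in F minor, so V7.
Fm has root F, degree 1 in F minor, so i.

i - VI - iv - V7 - i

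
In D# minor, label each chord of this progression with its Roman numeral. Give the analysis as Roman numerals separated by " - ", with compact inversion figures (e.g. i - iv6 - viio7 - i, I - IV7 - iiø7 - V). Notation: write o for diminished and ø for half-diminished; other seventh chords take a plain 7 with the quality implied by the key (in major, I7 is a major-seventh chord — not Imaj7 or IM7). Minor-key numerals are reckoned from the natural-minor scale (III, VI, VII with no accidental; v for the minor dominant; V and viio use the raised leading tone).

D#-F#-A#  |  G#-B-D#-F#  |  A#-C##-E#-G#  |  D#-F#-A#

D#-F#-A#: minor triad on D# = scale degree 1 → i.
G#-B-D#-F#: root G# is the subdominant; minor seventh chord there is iv7.
A#-C##-E#-G#: root A# is the dominant; dominant seventh chord there is V7.
D#-F#-A# has root D#, degree 1 in D# minor, so i.

i - iv7 - V7 - i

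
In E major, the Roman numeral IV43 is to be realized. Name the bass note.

E

IV in E major has root A; the chord is A-C#-E-G#.
The figure 43 means second inversion — the fifth is in the bass.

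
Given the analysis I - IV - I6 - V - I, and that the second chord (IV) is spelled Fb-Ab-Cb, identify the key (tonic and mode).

The anchor chord is a major triad on Fb, labeled IV.
Counting down 3 scale steps from Fb places the tonic on Cb; a major triad on degree 4 is diatonic only in major.

Cb major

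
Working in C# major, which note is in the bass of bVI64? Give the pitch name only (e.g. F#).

bVI in C# major has root A; the chord is A-C#-E.
The figure 64 means second inversion — the fifth is in the bass.

E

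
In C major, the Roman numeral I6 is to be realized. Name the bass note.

E

I in C major has root C; the chord is C-E-G.
The figure 6 means first inversion — the third is in the bass.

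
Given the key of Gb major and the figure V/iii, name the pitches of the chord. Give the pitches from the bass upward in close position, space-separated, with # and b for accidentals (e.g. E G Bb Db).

F A C

The slash means an applied dominant: we want the dominant of iii. In Gb major, iii is Bb minor, and its dominant is built on F.
Building a major triad on F gives F-A-C.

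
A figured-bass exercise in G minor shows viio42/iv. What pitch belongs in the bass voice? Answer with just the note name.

Ab

The applied chord viio42/iv is rooted on B: B-D-F-Ab.
The figure 42 means third inversion — the seventh is in the bass.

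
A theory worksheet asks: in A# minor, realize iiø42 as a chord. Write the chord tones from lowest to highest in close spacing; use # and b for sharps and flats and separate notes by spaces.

The numeral's case and figure indicate a half-diminished seventh chord. In A# minor its root, scale degree 2, is B#.
That chord is spelled B#-D#-F#-A#.
The figured bass 42 indicates third inversion, placing the seventh (A#) in the bass: A#-B#-D#-F#.

A# B# D# F#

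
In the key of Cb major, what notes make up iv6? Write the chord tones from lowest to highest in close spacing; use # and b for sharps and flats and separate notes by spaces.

Abb Cb Fb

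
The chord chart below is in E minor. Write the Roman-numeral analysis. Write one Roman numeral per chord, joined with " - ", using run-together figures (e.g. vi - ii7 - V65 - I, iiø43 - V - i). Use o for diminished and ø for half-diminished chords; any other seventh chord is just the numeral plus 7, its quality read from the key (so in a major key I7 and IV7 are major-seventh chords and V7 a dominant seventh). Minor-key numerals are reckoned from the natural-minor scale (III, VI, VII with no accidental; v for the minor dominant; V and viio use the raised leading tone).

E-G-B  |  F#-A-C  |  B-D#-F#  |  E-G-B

E-G-B has root E, degree 1 in E minor, so i.
F#-A-C: diminished triad on F# = scale degree 2 → iio.
B-D#-F#: major triad on B = scale degree 5 → V.
E-G-B: root E is the tonic; minor triad there is i.

i - iio - V - i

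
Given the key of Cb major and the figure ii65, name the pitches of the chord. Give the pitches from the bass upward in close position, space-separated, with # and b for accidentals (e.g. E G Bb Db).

The numeral's case and figure indicate a minor seventh chord. In Cb major its root, the second degree, is Db.
That chord is spelled Db-Fb-Ab-Cb.
With the 65 figure the chord is in first inversion; from the bass Fb upward in close position it reads Fb-Ab-Cb-Db.

Fb Ab Cb Db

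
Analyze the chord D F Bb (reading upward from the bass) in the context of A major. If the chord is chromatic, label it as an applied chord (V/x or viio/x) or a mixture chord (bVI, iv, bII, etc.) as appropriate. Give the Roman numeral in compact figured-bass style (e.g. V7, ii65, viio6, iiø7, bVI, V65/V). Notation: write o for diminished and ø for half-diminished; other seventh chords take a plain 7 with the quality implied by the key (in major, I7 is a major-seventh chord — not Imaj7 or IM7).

The pitches Bb-D-F form a major triad rooted on Bb.
Bb is the lowered second degree of A major (diatonic 2 would be B). This is the Neapolitan sixth — a major triad on the lowered second degree, here in its customary first inversion.
With D in the bass the chord is in first inversion, so the figured bass is 6.

bII6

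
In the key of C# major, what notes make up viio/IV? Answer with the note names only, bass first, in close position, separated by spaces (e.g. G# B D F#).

The slash marks an applied leading-tone chord: viio of IV. In C# major, IV is F#, so the leading tone to it is E#, a half step below.
Building a diminished triad on E# gives E#-G#-B.

E# G# B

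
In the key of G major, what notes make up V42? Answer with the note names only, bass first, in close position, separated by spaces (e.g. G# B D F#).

C D F# A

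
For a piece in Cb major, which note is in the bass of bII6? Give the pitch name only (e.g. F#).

Fb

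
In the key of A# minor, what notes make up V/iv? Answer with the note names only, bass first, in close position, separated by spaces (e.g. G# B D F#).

A# C## E#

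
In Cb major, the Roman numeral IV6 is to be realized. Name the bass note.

Ab

IV in Cb major has root Fb; the chord is Fb-Ab-Cb.
The figure 6 means first inversion — the third is in the bass.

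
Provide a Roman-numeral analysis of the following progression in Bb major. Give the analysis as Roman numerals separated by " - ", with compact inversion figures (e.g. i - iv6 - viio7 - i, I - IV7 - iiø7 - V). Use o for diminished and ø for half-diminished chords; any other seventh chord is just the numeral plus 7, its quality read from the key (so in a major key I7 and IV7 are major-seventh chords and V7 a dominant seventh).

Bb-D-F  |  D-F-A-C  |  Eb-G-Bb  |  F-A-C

I - iii7 - IV - V

Bb-D-F: major triad on Bb = scale degree 1 → I.
D-F-A-C: root D is the mediant; minor seventh chord there is iii7.
Eb-G-Bb has root Eb, degree 4 in Bb major, so IV.
F-A-C has root F, degree 5 in Bb major, so V.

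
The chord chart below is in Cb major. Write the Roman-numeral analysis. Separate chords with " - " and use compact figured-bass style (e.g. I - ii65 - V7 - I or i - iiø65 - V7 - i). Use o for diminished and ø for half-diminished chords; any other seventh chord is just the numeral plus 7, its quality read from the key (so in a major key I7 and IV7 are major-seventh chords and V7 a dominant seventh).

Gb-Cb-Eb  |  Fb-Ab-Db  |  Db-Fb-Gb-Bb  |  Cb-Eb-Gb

Gb-Cb-Eb: root Cb is the tonic; major triad there is I64.
Fb-Ab-Db: minor triad on Db = scale degree 2 → ii6.
Db-Fb-Gb-Bb has root Gb, degree 5 in Cb major, so V43.
Cb-Eb-Gb has root Cb, degree 1 in Cb major, so I.

I64 - ii6 - V43 - I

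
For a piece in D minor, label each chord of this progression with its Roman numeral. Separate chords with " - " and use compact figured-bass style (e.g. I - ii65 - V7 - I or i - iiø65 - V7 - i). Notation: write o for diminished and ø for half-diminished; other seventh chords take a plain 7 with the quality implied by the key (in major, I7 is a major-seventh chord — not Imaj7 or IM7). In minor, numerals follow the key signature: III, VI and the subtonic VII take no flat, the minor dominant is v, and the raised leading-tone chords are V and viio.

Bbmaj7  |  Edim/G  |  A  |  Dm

VI7 - iio6 - V - i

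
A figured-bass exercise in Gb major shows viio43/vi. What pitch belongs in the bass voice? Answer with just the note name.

The applied chord viio43/vi is rooted on D: D-F-Ab-Cb.
The figure 43 means second inversion — the fifth is in the bass.

Ab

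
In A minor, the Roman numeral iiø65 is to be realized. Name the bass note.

D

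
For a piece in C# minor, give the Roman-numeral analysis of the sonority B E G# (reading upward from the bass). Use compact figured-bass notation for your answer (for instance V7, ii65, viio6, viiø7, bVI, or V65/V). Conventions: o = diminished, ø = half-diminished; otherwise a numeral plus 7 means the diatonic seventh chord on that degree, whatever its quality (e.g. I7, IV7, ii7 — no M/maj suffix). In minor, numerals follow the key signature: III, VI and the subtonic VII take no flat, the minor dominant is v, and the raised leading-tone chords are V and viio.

III64

Stacked in thirds the chord is E-G#-B: a major triad on E.
E is scale degree 3 in C# minor, and a major triad on that degree is written III.
With B in the bass the chord is in second inversion, so the figured bass is 64.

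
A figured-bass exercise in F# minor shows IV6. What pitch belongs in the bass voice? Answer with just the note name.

IV in F# minor has root B; the chord is B-D#-F#.
The figure 6 means first inversion — the third is in the bass.

D#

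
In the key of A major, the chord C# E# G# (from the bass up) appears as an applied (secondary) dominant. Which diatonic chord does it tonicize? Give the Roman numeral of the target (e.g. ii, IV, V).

The chord is a major triad on C#.
A dominant resolves down a perfect fifth: C# → F#. In A major, F# is scale degree 6, i.e. vi.

vi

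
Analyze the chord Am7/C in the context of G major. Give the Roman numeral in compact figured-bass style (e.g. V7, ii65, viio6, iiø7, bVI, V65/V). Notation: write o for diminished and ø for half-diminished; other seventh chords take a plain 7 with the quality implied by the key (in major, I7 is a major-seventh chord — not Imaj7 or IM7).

The pitches A-C-E-G form a minor seventh chord rooted on A.
A is scale degree 2 in G major, and a minor seventh chord on that degree is written ii7.
With C in the bass the chord is in first inversion, so the figured bass is 65.

ii65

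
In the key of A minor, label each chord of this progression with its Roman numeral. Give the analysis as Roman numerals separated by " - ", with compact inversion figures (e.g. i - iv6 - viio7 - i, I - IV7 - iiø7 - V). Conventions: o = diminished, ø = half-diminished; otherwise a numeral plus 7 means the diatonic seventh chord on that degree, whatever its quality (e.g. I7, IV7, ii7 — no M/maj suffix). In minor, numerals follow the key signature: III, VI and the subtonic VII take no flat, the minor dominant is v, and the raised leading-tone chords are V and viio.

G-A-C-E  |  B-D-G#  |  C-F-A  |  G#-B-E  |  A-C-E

G-A-C-E: minor seventh chord on A = scale degree 1 → i42.
B-D-G#: diminished triad on G# = scale degree 7 → viio6.
C-F-A: major triad on F = scale degree 6 → VI64.
G#-B-E: root E is the dominant; major triad there is V6.
A-C-E has root A, degree 1 in A minor, so i.

i42 - viio6 - VI64 - V6 - i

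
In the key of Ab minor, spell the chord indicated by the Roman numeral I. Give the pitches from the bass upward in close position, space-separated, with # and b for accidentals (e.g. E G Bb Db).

Ab C Eb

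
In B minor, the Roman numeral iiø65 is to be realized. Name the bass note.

iiø in B minor has root C#; the chord is C#-E-G-B.
The figure 65 means first inversion — the third is in the bass.

E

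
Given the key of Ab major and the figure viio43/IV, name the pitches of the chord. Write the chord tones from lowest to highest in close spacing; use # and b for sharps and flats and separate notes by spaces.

Gb Bbb C Eb

viio43/IV is a secondary leading-tone chord. The target IV is Db in Ab major; the applied chord is rooted a semitone below, on C.
Building a fully diminished seventh chord on C gives C-Eb-Gb-Bbb.
The figured bass 43 indicates second inversion, placing the fifth (Gb) in the bass: Gb-Bbb-C-Eb.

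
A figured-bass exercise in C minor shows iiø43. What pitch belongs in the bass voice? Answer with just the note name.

iiø in C minor has root D; the chord is D-F-Ab-C.
The figure 43 means second inversion — the fifth is in the bass.

Ab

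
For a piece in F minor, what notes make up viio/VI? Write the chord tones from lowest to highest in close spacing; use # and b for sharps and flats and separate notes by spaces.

The slash marks an applied leading-tone chord: viio of VI. In F minor, VI is Db, so the leading tone to it is C, a half step below.
Building a diminished triad on C gives C-Eb-Gb.

C Eb Gb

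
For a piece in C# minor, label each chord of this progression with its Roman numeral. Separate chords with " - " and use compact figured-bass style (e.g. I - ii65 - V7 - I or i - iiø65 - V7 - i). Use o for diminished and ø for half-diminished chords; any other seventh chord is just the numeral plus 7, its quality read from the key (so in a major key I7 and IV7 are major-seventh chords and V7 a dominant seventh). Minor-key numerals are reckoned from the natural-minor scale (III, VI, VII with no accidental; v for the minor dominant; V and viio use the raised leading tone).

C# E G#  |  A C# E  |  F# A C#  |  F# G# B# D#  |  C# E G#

i - VI - iv - V42 - i

C#-E-G#: minor triad on C# = scale degree 1 → i.
A-C#-E has root A, degree 6 in C# minor, so VI.
F#-A-C#: root F# is the subdominant; minor triad there is iv.
F#-G#-B#-D#: dominant seventh chord on G# = scale degree 5 → V42.
C#-E-G# has root C#, degree 1 in C# minor, so i.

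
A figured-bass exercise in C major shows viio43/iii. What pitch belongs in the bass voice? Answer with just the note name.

The applied chord viio43/iii is rooted on D#: D#-F#-A-C.
The figure 43 means second inversion — the fifth is in the bass.

A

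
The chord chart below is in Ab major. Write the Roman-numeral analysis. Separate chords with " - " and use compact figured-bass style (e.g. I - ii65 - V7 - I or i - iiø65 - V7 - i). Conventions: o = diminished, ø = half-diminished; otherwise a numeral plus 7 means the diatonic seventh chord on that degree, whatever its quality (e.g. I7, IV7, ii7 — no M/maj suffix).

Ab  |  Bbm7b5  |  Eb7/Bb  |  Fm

I - iiø7 - V43 - vi

Ab has root Ab, degree 1 in Ab major, so I.
Bbm7b5: Bb with this quality isn't in the key; it's iiø7, borrowed from the parallel minor.
Eb7/Bb: dominant seventh chord on Eb = scale degree 5 → V43.
Fm has root F, degree 6 in Ab major, so vi.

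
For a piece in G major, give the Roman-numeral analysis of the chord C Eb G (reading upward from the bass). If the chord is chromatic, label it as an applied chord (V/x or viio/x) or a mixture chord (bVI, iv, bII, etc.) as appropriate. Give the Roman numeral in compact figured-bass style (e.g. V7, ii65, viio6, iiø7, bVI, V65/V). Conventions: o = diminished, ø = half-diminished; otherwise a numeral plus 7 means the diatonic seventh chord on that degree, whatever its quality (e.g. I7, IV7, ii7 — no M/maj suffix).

Stacked in thirds the chord is C-Eb-G: a minor triad on C.
C is the fourth degree of G major. This is the minor subdominant, borrowed from the parallel minor.

iv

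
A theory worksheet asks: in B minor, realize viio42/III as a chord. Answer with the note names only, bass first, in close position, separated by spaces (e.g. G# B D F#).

viio42/III is a secondary leading-tone chord. The target III is D in B minor; the applied chord is rooted a semitone below, on C#.
Building a fully diminished seventh chord on C# gives C#-E-G-Bb.
With the 42 figure the chord is in third inversion; from the bass Bb upward in close position it reads Bb-C#-E-G.

Bb C# E G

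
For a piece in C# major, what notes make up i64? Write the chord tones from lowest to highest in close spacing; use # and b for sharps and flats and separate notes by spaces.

G# C# E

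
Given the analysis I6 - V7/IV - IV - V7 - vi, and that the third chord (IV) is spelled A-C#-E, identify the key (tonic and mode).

E major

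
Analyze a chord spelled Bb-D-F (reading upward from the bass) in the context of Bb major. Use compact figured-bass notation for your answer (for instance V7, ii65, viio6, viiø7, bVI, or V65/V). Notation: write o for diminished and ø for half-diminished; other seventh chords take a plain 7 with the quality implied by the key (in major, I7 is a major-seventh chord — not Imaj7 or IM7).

I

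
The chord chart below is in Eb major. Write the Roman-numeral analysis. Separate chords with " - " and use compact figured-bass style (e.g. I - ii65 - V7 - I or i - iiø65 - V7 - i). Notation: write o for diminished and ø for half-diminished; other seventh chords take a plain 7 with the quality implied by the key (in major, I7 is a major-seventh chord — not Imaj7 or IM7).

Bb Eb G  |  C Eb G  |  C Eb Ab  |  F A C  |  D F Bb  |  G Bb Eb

Bb-Eb-G: root Eb is the tonic; major triad there is I64.
C-Eb-G: root C is the submediant; minor triad there is vi.
C-Eb-Ab has root Ab, degree 4 in Eb major, so IV6.
F-A-C is the secondary dominant of V (major triad on F): V/V.
D-F-Bb: root Bb is the dominant; major triad there is V6.
G-Bb-Eb: major triad on Eb = scale degree 1 → I6.

I64 - vi - IV6 - V/V - V6 - I6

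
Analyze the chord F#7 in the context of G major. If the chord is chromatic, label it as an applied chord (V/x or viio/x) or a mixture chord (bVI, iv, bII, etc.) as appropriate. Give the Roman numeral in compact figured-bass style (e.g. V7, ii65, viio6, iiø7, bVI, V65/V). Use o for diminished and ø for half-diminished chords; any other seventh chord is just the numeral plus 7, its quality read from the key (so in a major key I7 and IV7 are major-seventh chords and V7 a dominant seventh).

V7/iii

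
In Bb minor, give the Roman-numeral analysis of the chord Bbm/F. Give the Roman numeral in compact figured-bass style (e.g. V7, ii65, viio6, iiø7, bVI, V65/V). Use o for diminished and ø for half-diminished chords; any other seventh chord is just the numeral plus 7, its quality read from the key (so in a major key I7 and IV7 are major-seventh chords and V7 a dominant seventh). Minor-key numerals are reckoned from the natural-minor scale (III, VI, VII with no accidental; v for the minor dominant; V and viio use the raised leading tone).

i64

The pitches Bb-Db-F form a minor triad rooted on Bb.
In Bb minor, Bb is the tonic; the diatonic minor triad there is i.
With F in the bass the chord is in second inversion, so the figured bass is 64.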